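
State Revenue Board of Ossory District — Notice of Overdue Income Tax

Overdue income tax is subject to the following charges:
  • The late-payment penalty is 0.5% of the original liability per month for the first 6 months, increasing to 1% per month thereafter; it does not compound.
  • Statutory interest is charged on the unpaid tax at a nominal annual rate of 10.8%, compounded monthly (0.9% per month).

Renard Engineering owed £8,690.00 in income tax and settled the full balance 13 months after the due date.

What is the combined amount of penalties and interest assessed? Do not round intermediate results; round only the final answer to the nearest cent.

Penalty, months 1–6: 6 × 0.5% × £8,690.00 = £260.70
Penalty, months 7–13: 7 × 1% × £8,690.00 = £608.30
Interest: £8,690.00 × ((1 + 0.009)^13 − 1) = £8,690.00 × 0.1235313… = £1,073.4867…
Penalties + interest = £869.0000 + £1,073.4867… = £1,942.49

£1,942.49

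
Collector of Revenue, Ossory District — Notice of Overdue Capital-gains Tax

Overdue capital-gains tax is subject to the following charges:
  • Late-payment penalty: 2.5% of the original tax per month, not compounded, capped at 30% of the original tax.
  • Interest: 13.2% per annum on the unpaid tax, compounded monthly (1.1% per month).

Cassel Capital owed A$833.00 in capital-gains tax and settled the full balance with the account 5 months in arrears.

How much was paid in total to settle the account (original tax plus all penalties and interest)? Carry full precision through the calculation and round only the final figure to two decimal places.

A$983.96

Penalty: 5 × 2.5% × A$833.00 = A$104.13… (below the 30% cap of A$249.90)
Interest: A$833.00 × ((1 + 0.011)^5 − 1) = A$833.00 × 0.0562234… = A$46.8341…
Total = A$833.00 + A$104.1250 + A$46.8341… = A$983.96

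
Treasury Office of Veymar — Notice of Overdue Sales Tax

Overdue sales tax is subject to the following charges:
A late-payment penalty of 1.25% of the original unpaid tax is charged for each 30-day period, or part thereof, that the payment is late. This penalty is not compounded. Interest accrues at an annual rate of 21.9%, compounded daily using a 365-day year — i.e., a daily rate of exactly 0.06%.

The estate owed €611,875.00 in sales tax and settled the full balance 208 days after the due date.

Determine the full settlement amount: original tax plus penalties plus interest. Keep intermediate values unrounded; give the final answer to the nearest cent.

€746,719.67

Penalty periods: ⌈208/30⌉ = 7; penalty = 7 × 1.25% × €611,875.00 = €53,539.06…
Interest: €611,875.00 × ((1 + 0.0006)^208 − 1) = €611,875.00 × 0.13287945… = €81,305.6118…
Total = €611,875.00 + €53,539.0625 + €81,305.6118… = €746,719.67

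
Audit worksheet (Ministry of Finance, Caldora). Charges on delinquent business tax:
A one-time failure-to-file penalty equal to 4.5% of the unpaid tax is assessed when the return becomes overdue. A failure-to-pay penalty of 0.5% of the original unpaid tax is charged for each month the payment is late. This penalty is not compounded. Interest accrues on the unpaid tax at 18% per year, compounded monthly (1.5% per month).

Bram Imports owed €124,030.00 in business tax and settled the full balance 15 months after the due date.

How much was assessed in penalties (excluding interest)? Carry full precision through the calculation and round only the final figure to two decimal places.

€14,883.60

Failure-to-file penalty: 4.5% × €124,030.00 = €5,581.35
Failure-to-pay penalty = 0.5% × €124,030.00 × 15 mo = €9,302.25
Total penalty = €5,581.35 + €9,302.25 = €14,883.60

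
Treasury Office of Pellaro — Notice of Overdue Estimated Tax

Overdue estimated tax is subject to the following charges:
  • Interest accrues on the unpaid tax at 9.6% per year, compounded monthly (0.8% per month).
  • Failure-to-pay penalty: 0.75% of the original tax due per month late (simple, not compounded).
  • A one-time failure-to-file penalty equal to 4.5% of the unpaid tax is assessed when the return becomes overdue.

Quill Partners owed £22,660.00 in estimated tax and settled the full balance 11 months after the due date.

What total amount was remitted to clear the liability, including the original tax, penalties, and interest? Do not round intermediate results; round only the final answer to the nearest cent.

Failure-to-file penalty: 4.5% × £22,660.00 = £1,019.70
Failure-to-pay penalty = 0.75% × £22,660.00 × 11 mo = £1,869.45
Interest: £22,660.00 × ((1 + 0.008)^11 − 1) = £22,660.00 × 0.0916058… = £2,075.7885…
Total = £22,660.00 + £2,889.1500 + £2,075.7885… = £27,624.94

£27,624.94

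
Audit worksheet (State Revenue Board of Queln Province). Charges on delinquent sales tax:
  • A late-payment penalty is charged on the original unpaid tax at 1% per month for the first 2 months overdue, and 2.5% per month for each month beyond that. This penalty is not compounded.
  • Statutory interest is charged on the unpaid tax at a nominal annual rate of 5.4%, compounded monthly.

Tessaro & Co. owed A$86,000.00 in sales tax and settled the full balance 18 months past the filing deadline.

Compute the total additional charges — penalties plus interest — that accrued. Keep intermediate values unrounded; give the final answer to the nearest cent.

A$43,358.95

Penalty, months 1–2: 2 × 1% × A$86,000.00 = A$1,720.00
Penalty, months 3–18: 16 × 2.5% × A$86,000.00 = A$34,400.00
Interest (5.4%/yr ÷ 12 = 0.45%/month): A$86,000.00 × ((1 + 0.0045)^18 − 1) = A$7,238.9536…
Penalties + interest = A$36,120.0000 + A$7,238.9536… = A$43,358.95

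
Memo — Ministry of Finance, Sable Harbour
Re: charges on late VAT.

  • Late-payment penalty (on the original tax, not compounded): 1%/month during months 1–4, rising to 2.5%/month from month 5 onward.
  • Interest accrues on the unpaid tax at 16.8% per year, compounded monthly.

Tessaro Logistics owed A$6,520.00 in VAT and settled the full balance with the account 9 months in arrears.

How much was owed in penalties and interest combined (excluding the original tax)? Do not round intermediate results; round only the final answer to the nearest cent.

A$1,944.86

Penalty, months 1–4: 4 × 1% × A$6,520.00 = A$260.80
Penalty, months 5–9: 5 × 2.5% × A$6,520.00 = A$815.00
Interest (16.8%/yr ÷ 12 = 1.4%/month): A$6,520.00 × ((1 + 0.014)^9 − 1) = A$869.0600…
Penalties + interest = A$1,075.8000 + A$869.0600… = A$1,944.86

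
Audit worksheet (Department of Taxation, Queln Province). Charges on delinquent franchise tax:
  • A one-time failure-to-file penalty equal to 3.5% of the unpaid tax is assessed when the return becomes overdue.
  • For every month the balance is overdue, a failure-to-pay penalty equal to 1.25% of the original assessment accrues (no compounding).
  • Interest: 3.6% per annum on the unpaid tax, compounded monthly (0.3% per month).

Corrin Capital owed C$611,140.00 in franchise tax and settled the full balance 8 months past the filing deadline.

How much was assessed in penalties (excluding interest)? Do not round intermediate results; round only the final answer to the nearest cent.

C$82,503.90

Failure-to-file penalty: 3.5% × C$611,140.00 = C$21,389.90
Failure-to-pay penalty = 1.25% × C$611,140.00 × 8 mo = C$61,114.00
Total penalty = C$21,389.90 + C$61,114.00 = C$82,503.90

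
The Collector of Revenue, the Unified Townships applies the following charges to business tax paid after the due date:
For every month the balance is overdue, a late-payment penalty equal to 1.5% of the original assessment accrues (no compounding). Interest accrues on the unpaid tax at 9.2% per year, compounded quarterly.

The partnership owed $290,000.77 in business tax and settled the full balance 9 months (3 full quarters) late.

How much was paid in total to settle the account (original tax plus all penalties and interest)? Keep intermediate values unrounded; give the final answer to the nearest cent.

Late-payment penalty = 1.5% × $290,000.77 × 9 mo = $39,150.10…
Interest (9.2%/yr ÷ 4 = 2.3%/quarter): $290,000.77 × ((1 + 0.023)^3 − 1) = $20,473.8128…
Total = $290,000.77 + $39,150.1040… + $20,473.8128… = $349,624.69

$349,624.69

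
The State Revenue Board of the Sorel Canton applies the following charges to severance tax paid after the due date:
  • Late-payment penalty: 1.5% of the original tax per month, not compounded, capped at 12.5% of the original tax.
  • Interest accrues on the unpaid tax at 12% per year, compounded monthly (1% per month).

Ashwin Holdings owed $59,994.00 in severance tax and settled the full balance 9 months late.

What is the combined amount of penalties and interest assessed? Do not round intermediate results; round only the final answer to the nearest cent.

$13,119.80

Penalty (uncapped): 9 × 1.5% × $59,994.00 = $8,099.19; cap = 12.5% × $59,994.00 = $7,499.25 → penalty = $7,499.25
Interest: $59,994.00 × ((1 + 0.01)^9 − 1) = $59,994.00 × 0.0936853… = $5,620.5542…
Penalties + interest = $7,499.2500 + $5,620.5542… = $13,119.80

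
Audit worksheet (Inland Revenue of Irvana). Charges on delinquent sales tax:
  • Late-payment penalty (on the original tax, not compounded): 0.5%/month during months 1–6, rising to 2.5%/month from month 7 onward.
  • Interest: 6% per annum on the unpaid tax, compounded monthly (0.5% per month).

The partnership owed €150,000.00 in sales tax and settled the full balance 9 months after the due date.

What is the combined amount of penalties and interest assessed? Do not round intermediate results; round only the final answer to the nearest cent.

Penalty, months 1–6: 6 × 0.5% × €150,000.00 = €4,500.00
Penalty, months 7–9: 3 × 2.5% × €150,000.00 = €11,250.00
Interest: €150,000.00 × ((1 + 0.005)^9 − 1) = €150,000.00 × 0.0459106… = €6,886.5869…
Penalties + interest = €15,750.0000 + €6,886.5869… = €22,636.59

€22,636.59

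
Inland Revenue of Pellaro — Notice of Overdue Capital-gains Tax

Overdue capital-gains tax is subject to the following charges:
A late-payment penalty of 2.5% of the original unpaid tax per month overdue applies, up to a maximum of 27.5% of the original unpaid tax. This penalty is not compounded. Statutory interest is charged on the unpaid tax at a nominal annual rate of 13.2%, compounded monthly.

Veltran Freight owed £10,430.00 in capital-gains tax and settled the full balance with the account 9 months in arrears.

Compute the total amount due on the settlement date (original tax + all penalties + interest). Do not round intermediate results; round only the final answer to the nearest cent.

Penalty: 9 × 2.5% × £10,430.00 = £2,346.75 (below the 27.5% cap of £2,868.25)
Interest (13.2%/yr ÷ 12 = 1.1%/month): £10,430.00 × ((1 + 0.011)^9 − 1) = £1,079.1886…
Total = £10,430.00 + £2,346.7500 + £1,079.1886… = £13,855.94

£13,855.94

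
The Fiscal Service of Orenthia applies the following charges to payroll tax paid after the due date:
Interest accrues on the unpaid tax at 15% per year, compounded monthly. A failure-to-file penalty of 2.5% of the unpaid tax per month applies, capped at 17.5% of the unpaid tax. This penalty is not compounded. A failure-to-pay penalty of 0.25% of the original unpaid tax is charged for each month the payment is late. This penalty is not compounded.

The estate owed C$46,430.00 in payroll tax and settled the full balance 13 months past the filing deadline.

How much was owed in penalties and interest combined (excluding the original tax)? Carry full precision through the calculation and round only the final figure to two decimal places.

Failure-to-file: 13 × 2.5% × C$46,430.00 = C$15,089.75, capped at 17.5% × C$46,430.00 = C$8,125.25
Failure-to-pay penalty: 13 × 0.25% × C$46,430.00 = C$1,508.98…
Interest (15%/yr ÷ 12 = 1.25%/month): C$46,430.00 × ((1 + 0.0125)^13 − 1) = C$8,137.5052…
Penalties + interest = C$9,634.2250 + C$8,137.5052… = C$17,771.73

C$17,771.73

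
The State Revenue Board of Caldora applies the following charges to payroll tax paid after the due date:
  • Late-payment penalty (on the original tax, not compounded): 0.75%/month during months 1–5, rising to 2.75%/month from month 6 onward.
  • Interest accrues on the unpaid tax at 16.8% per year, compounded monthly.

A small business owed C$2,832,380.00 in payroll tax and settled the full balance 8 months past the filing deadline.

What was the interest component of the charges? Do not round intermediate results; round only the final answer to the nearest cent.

Interest (16.8%/yr ÷ 12 = 1.4%/month): C$2,832,380.00 × ((1 + 0.014)^8 − 1) = C$333,213.5988…

C$333,213.60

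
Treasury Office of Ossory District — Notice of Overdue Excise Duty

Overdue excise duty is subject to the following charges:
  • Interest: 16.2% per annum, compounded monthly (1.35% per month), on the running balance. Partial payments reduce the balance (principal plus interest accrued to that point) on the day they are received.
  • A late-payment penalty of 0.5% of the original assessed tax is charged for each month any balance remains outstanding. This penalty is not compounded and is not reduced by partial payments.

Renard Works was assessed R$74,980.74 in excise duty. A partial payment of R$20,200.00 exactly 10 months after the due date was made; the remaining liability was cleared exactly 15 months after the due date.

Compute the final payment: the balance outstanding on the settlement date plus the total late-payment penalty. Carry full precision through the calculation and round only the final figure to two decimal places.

R$75,709.37

Balance at month 10: R$74,980.7400 × (1 + 0.0135)^10 = R$85,740.7450…
After R$20,200.00 payment: R$85,740.7450… − R$20,200.00 = R$65,540.7450…
Balance at month 15: R$65,540.7450… × (1 + 0.0135)^5 = R$70,085.8167…
Penalty: 15 × 0.5% × R$74,980.74 = R$5,623.56…
Final settlement = outstanding balance + penalty = R$70,085.8167… + R$5,623.56… = R$75,709.37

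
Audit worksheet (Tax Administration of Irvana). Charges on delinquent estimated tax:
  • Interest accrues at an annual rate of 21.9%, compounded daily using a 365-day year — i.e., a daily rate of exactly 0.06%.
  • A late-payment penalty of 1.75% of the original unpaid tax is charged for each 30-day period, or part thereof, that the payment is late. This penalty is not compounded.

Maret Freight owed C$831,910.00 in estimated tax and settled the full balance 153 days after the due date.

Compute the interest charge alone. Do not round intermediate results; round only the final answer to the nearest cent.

Interest: C$831,910.00 × ((1 + 0.0006)^153 − 1) = C$831,910.00 × 0.09611540… = C$79,959.3588…

C$79,959.36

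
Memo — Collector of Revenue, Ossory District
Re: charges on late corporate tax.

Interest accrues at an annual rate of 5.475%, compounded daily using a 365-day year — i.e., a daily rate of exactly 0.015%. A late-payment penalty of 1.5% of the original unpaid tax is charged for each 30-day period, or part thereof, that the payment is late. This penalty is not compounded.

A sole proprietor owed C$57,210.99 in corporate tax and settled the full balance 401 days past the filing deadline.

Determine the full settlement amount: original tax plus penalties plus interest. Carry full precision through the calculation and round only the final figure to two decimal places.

C$72,771.87

Penalty periods: ⌈401/30⌉ = 14; penalty = 14 × 1.5% × C$57,210.99 = C$12,014.31…
Interest: C$57,210.99 × ((1 + 0.00015)^401 − 1) = C$57,210.99 × 0.06199104… = C$3,546.5690…
Total = C$57,210.99 + C$12,014.3079 + C$3,546.5690… = C$72,771.87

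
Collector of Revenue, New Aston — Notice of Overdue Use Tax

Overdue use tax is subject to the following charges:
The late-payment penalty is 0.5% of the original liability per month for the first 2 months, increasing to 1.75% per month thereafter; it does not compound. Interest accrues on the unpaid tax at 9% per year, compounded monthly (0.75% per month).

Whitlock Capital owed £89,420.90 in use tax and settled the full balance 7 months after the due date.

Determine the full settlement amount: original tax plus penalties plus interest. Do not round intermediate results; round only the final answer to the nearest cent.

£102,940.99

Penalty, months 1–2: 2 × 0.5% × £89,420.90 = £894.21…
Penalty, months 3–7: 5 × 1.75% × £89,420.90 = £7,824.33…
Interest: £89,420.90 × ((1 + 0.0075)^7 − 1) = £89,420.90 × 0.0536961… = £4,801.5560…
Total = £89,420.90 + £8,718.5378… + £4,801.5560… = £102,940.99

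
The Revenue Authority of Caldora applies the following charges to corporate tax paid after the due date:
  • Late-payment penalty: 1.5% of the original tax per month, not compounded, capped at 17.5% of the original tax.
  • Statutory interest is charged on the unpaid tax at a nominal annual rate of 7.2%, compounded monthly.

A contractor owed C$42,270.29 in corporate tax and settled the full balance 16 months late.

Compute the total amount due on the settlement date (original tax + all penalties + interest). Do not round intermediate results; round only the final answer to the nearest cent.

Penalty (uncapped): 16 × 1.5% × C$42,270.29 = C$10,144.87…; cap = 17.5% × C$42,270.29 = C$7,397.30… → penalty = C$7,397.30…
Interest (7.2%/yr ÷ 12 = 0.6%/month): C$42,270.29 × ((1 + 0.006)^16 − 1) = C$4,245.7697…
Total = C$42,270.29 + C$7,397.3008… + C$4,245.7697… = C$53,913.36

C$53,913.36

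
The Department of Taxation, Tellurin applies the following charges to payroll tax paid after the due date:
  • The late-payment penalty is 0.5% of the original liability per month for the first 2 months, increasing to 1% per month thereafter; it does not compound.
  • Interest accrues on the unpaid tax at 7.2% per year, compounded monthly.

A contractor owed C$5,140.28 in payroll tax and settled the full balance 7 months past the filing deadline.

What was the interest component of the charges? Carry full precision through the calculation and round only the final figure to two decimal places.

C$219.82

Interest (7.2%/yr ÷ 12 = 0.6%/month): C$5,140.28 × ((1 + 0.006)^7 − 1) = C$219.8169…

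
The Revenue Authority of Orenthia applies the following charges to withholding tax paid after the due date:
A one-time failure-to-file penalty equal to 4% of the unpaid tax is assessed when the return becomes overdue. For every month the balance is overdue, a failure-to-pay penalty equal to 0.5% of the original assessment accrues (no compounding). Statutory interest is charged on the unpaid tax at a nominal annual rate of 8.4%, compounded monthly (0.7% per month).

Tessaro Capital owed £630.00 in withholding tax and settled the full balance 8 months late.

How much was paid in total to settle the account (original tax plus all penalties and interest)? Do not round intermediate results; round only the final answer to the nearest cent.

£716.56

Failure-to-file penalty: 4% × £630.00 = £25.20
Failure-to-pay penalty = 0.5% × £630.00 × 8 mo = £25.20
Interest: £630.00 × ((1 + 0.007)^8 − 1) = £630.00 × 0.0573914… = £36.1566…
Total = £630.00 + £50.4000 + £36.1566… = £716.56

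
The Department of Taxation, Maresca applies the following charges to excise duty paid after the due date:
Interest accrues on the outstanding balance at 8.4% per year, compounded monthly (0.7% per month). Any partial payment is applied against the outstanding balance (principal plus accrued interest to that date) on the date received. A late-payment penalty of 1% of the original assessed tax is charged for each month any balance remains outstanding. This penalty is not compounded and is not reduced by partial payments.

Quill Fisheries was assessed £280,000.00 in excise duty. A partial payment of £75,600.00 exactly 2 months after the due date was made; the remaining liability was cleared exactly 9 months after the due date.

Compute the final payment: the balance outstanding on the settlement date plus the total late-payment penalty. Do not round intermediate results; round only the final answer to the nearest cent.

Balance at month 2: £280,000.0000 × (1 + 0.007)^2 = £283,933.7200
After £75,600.00 payment: £283,933.7200 − £75,600.00 = £208,333.7200
Balance at month 9: £208,333.7200 × (1 + 0.007)^7 = £218,758.9663…
Penalty: 9 × 1% × £280,000.00 = £25,200.00
Final settlement = outstanding balance + penalty = £218,758.9663… + £25,200.00 = £243,958.97

£243,958.97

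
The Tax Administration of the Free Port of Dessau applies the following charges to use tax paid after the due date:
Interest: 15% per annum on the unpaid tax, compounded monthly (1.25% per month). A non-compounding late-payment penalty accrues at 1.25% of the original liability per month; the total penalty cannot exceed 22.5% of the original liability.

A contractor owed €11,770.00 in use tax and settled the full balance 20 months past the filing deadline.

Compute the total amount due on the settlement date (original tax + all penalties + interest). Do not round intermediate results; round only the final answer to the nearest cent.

Penalty (uncapped): 20 × 1.25% × €11,770.00 = €2,942.50; cap = 22.5% × €11,770.00 = €2,648.25 → penalty = €2,648.25
Interest: €11,770.00 × ((1 + 0.0125)^20 − 1) = €11,770.00 × 0.2820372… = €3,319.5782…
Total = €11,770.00 + €2,648.2500 + €3,319.5782… = €17,737.83

€17,737.83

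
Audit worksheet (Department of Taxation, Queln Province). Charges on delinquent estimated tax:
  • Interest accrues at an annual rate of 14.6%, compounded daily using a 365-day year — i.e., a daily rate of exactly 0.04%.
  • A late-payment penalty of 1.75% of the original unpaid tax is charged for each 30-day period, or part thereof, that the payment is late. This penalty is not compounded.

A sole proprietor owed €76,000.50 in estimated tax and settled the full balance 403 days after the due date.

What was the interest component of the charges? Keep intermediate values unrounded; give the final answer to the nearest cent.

Interest: €76,000.50 × ((1 + 0.0004)^403 − 1) = €76,000.50 × 0.17488206… = €13,291.1240…

€13,291.12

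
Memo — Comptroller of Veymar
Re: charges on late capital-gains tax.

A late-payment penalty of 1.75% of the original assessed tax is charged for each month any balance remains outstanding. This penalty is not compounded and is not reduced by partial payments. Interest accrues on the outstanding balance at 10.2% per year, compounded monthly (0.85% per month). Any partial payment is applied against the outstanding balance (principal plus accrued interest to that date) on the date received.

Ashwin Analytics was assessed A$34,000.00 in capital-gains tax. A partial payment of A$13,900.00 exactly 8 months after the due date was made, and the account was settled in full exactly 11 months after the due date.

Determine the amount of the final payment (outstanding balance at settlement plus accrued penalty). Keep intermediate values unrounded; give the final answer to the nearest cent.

Balance at month 8: A$34,000.0000 × (1 + 0.0085)^8 = A$36,381.9638…
After A$13,900.00 payment: A$36,381.9638… − A$13,900.00 = A$22,481.9638…
Balance at month 11: A$22,481.9638… × (1 + 0.0085)^3 = A$23,060.1407…
Penalty: 11 × 1.75% × A$34,000.00 = A$6,545.00
Final settlement = outstanding balance + penalty = A$23,060.1407… + A$6,545.00 = A$29,605.14

A$29,605.14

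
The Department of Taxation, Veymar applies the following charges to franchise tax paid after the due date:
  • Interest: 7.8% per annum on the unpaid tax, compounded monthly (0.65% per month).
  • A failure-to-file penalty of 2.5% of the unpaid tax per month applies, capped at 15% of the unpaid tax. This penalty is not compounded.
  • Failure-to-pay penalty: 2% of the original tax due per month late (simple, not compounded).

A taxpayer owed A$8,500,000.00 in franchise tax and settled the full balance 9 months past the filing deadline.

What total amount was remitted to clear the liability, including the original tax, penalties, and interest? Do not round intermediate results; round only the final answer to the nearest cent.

Failure-to-file: 9 × 2.5% × A$8,500,000.00 = A$1,912,500.00, capped at 15% × A$8,500,000.00 = A$1,275,000.00
Failure-to-pay penalty: 9 × 2% × A$8,500,000.00 = A$1,530,000.00
Interest: A$8,500,000.00 × ((1 + 0.0065)^9 − 1) = A$8,500,000.00 × 0.0600443… = A$510,376.5065…
Total = A$8,500,000.00 + A$2,805,000.0000 + A$510,376.5065… = A$11,815,376.51

A$11,815,376.51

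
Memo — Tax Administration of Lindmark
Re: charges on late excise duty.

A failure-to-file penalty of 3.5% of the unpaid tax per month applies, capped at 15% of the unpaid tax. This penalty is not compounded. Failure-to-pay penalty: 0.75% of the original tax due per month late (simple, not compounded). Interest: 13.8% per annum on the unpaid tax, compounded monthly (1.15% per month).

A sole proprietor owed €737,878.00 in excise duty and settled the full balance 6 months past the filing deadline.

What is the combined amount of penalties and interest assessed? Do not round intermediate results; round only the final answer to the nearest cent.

Failure-to-file: 6 × 3.5% × €737,878.00 = €154,954.38, capped at 15% × €737,878.00 = €110,681.70
Failure-to-pay penalty: 6 × 0.75% × €737,878.00 = €33,204.51
Interest: €737,878.00 × ((1 + 0.0115)^6 − 1) = €737,878.00 × 0.0710144… = €52,399.9864…
Penalties + interest = €143,886.2100 + €52,399.9864… = €196,286.20

€196,286.20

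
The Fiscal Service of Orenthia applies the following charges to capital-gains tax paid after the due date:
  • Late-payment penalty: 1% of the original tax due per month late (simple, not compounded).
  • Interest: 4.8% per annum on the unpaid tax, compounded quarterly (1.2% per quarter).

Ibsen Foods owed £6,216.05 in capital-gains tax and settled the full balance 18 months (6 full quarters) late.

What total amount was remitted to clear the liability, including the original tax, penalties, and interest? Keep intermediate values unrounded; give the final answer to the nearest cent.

£7,796.14

Late-payment penalty: 18 × 1% × £6,216.05 = £1,118.89…
Interest: £6,216.05 × ((1 + 0.012)^6 − 1) = £6,216.05 × 0.0741949… = £461.1990…
Total = £6,216.05 + £1,118.8890 + £461.1990… = £7,796.14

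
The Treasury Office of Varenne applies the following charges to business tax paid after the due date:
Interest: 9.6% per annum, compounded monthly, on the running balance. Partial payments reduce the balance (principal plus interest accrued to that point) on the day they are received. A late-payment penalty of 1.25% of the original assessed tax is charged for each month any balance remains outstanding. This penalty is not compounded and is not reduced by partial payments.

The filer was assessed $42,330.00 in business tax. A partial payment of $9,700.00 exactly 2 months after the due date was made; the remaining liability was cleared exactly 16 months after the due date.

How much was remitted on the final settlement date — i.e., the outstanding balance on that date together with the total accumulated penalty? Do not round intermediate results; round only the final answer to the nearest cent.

Monthly rate = 9.6% ÷ 12 = 0.8%
Balance at month 2: $42,330.0000 × (1 + 0.008)^2 = $43,009.9891…
After $9,700.00 payment: $43,009.9891… − $9,700.00 = $33,309.9891…
Balance at month 16: $33,309.9891… × (1 + 0.008)^14 = $37,241.0520…
Penalty: 16 × 1.25% × $42,330.00 = $8,466.00
Final settlement = outstanding balance + penalty = $37,241.0520… + $8,466.00 = $45,707.05

$45,707.05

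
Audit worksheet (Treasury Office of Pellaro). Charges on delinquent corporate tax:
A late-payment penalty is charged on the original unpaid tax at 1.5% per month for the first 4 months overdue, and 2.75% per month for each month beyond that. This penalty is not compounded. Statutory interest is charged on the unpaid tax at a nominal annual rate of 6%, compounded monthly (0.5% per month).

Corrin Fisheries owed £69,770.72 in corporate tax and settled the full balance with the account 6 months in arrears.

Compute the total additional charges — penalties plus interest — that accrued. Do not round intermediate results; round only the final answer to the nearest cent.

£10,143.09

Penalty, months 1–4: 4 × 1.5% × £69,770.72 = £4,186.24…
Penalty, months 5–6: 2 × 2.75% × £69,770.72 = £3,837.39…
Interest: £69,770.72 × ((1 + 0.005)^6 − 1) = £69,770.72 × 0.0303775… = £2,119.4607…
Penalties + interest = £8,023.6328 + £2,119.4607… = £10,143.09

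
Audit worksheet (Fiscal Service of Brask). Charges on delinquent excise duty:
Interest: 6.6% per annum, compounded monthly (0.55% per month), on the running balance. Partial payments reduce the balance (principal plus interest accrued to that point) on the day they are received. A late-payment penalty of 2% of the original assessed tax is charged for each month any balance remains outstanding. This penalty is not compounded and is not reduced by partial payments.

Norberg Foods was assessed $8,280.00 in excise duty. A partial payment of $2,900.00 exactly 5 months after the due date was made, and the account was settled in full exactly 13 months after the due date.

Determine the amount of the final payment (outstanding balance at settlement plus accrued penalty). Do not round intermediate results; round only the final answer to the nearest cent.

$8,014.67

Balance at month 5: $8,280.0000 × (1 + 0.0055)^5 = $8,510.2185…
After $2,900.00 payment: $8,510.2185… − $2,900.00 = $5,610.2185…
Balance at month 13: $5,610.2185… × (1 + 0.0055)^8 = $5,861.8726…
Penalty: 13 × 2% × $8,280.00 = $2,152.80
Final settlement = outstanding balance + penalty = $5,861.8726… + $2,152.80 = $8,014.67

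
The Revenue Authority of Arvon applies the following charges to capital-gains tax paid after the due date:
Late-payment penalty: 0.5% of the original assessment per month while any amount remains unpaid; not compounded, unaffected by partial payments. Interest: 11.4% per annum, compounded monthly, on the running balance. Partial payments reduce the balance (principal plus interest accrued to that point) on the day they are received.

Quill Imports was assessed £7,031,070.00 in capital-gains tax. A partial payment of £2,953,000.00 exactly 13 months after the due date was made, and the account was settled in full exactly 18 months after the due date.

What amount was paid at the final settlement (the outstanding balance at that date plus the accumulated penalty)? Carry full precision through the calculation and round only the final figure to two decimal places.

Monthly rate = 11.4% ÷ 12 = 0.95%
Balance at month 13: £7,031,070.0000 × (1 + 0.0095)^13 = £7,950,668.1018…
After £2,953,000.00 payment: £7,950,668.1018… − £2,953,000.00 = £4,997,668.1018…
Balance at month 18: £4,997,668.1018… × (1 + 0.0095)^5 = £5,239,610.7848…
Penalty: 18 × 0.5% × £7,031,070.00 = £632,796.30
Final settlement = outstanding balance + penalty = £5,239,610.7848… + £632,796.30 = £5,872,407.08

£5,872,407.08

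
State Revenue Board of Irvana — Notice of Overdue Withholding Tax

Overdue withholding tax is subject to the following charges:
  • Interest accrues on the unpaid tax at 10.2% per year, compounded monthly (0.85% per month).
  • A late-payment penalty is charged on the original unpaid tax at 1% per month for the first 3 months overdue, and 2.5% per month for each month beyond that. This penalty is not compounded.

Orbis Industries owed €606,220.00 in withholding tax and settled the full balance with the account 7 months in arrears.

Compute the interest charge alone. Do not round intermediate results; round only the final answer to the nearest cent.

€37,003.02

Interest: €606,220.00 × ((1 + 0.0085)^7 − 1) = €606,220.00 × 0.0610389… = €37,003.0189…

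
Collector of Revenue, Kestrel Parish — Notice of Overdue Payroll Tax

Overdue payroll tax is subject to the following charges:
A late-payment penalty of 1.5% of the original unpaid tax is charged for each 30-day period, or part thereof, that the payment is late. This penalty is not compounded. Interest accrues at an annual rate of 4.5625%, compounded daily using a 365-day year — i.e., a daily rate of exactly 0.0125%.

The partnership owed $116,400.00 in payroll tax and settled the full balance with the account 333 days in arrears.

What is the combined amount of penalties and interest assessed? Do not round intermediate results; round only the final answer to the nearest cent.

$25,899.09

Penalty periods: ⌈333/30⌉ = 12; penalty = 12 × 1.5% × $116,400.00 = $20,952.00
Interest: $116,400.00 × ((1 + 0.000125)^333 − 1) = $116,400.00 × 0.04250075… = $4,947.0879…
Penalties + interest = $20,952.0000 + $4,947.0879… = $25,899.09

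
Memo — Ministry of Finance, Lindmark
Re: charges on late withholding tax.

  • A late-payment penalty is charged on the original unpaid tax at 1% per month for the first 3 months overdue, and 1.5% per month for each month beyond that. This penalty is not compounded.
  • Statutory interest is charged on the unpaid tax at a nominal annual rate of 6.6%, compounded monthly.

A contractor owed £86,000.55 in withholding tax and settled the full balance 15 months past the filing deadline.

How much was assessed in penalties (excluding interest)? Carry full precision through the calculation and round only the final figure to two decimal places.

Penalty, months 1–3: 3 × 1% × £86,000.55 = £2,580.02…
Penalty, months 4–15: 12 × 1.5% × £86,000.55 = £15,480.10…
Total penalty = £2,580.02… + £15,480.10… = £18,060.12

£18,060.12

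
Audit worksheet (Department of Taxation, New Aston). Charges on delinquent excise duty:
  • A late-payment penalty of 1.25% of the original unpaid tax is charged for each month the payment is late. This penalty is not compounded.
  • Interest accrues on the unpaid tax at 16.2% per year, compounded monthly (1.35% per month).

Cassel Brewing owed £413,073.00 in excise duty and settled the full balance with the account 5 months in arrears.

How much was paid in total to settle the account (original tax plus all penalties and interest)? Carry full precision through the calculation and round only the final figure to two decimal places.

Late-payment penalty: 5 × 1.25% × £413,073.00 = £25,817.06…
Interest: £413,073.00 × ((1 + 0.0135)^5 − 1) = £413,073.00 × 0.0693473… = £28,645.4850…
Total = £413,073.00 + £25,817.0625 + £28,645.4850… = £467,535.55

£467,535.55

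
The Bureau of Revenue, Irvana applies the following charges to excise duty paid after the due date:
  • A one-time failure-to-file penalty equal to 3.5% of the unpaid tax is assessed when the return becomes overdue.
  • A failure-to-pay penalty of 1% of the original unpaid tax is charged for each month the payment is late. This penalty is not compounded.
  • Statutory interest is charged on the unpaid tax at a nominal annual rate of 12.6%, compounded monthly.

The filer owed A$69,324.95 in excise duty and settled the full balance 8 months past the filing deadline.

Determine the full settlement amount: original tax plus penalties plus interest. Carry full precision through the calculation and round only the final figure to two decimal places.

Failure-to-file penalty: 3.5% × A$69,324.95 = A$2,426.37…
Failure-to-pay penalty = 1% × A$69,324.95 × 8 mo = A$5,546.00…
Interest (12.6%/yr ÷ 12 = 1.05%/month): A$69,324.95 × ((1 + 0.0105)^8 − 1) = A$6,041.8555…
Total = A$69,324.95 + A$7,972.3693… + A$6,041.8555… = A$83,339.17

A$83,339.17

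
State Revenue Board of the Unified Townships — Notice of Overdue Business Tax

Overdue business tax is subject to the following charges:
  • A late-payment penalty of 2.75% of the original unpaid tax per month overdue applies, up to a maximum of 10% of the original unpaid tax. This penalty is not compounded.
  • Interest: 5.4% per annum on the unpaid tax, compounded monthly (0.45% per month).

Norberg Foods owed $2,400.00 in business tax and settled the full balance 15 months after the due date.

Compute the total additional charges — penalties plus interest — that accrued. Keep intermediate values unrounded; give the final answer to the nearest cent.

$407.20

Penalty (uncapped): 15 × 2.75% × $2,400.00 = $990.00; cap = 10% × $2,400.00 = $240.00 → penalty = $240.00
Interest: $2,400.00 × ((1 + 0.0045)^15 − 1) = $2,400.00 × 0.0696683… = $167.2039…
Penalties + interest = $240.0000 + $167.2039… = $407.20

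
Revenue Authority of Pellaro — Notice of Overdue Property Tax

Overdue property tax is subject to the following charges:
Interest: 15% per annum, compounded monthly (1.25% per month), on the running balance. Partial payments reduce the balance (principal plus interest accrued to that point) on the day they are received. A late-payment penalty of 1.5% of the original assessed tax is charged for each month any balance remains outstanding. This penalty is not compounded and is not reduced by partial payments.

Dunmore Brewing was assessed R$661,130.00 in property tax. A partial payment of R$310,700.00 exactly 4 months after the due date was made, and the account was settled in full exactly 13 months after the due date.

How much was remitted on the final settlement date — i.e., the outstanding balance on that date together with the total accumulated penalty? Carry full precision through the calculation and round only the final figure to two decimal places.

R$558,469.23

Balance at month 4: R$661,130.0000 × (1 + 0.0125)^4 = R$694,811.4906…
After R$310,700.00 payment: R$694,811.4906… − R$310,700.00 = R$384,111.4906…
Balance at month 13: R$384,111.4906… × (1 + 0.0125)^9 = R$429,548.8752…
Penalty: 13 × 1.5% × R$661,130.00 = R$128,920.35
Final settlement = outstanding balance + penalty = R$429,548.8752… + R$128,920.35 = R$558,469.23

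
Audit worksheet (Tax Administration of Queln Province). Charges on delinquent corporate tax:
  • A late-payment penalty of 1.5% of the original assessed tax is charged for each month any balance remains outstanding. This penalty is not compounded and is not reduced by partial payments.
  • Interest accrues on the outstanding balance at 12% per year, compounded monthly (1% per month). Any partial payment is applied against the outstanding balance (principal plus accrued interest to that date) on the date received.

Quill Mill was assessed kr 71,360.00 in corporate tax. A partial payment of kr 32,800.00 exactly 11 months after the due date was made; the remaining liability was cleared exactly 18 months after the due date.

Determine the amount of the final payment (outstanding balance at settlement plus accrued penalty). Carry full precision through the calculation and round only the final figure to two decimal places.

Balance at month 11: kr 71,360.0000 × (1 + 0.01)^11 = kr 79,614.0932…
After kr 32,800.00 payment: kr 79,614.0932… − kr 32,800.00 = kr 46,814.0932…
Balance at month 18: kr 46,814.0932… × (1 + 0.01)^7 = kr 50,191.0443…
Penalty: 18 × 1.5% × kr 71,360.00 = kr 19,267.20
Final settlement = outstanding balance + penalty = kr 50,191.0443… + kr 19,267.20 = kr 69,458.24

kr 69,458.24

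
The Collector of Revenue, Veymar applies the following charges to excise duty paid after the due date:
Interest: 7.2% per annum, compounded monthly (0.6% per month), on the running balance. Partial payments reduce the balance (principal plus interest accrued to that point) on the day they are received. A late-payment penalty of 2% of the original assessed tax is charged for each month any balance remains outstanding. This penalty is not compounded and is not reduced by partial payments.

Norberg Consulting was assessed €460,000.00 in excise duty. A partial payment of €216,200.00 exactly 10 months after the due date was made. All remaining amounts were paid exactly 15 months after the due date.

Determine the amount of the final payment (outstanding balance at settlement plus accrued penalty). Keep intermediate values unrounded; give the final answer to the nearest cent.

Balance at month 10: €460,000.0000 × (1 + 0.006)^10 = €488,357.2493…
After €216,200.00 payment: €488,357.2493… − €216,200.00 = €272,157.2493…
Balance at month 15: €272,157.2493… × (1 + 0.006)^5 = €280,420.5330…
Penalty: 15 × 2% × €460,000.00 = €138,000.00
Final settlement = outstanding balance + penalty = €280,420.5330… + €138,000.00 = €418,420.53

€418,420.53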